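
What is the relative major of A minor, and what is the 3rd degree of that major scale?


The relative major shares the key signature and is a minor 3rd above the minor tonic
A minor 3rd above A is C
→ relative major of A minor is C major
C major scale: C D E F G A B
= C major; 3rd degree = E


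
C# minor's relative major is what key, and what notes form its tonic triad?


Let's work it out.
The relative major shares the key signature and is a minor 3rd above the minor tonic
A minor 3rd above C# is E
→ relative major of C# minor is E major
Tonic triad of E major = root + major 3rd + perfect 5th = E G# B
= E major; triad = E G# B


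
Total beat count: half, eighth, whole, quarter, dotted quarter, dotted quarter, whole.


Working:
Beat values:
  half = 2 beats
  eighth = 0.5 beats
  whole = 4 beats
  quarter = 1 beat
  dotted quarter = 1.5 beats
  dotted quarter = 1.5 beats
  whole = 4 beats
Sum = 2 + 0.5 + 4 + 1 + 1.5 + 1.5 + 4
= 14.5 beats


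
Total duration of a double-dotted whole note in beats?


Base whole note = 4 beats
Dot 1 adds half the previous value: +2
Dot 2 adds half the previous value: +1
One double-dotted whole = 4 + 2 + 1 = 7
= 7 beats


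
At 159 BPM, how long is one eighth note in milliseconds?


One quarter-note beat = 60000 / BPM = 60000 / 159 ms
Eighth note = 1/2 × quarter note
Duration = 1/2 × 60000 / 159 = 30000 / 159
= 188.7 ms


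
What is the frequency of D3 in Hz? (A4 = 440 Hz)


f = 440 × 2^(n/12) where n = semitones from A4
D3: -19 semitones from A4
f = 440 × 2^(-19/12)
f = 146.83 Hz


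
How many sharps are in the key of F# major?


Sharp major keys follow the circle of fifths: C(0), G(1), D(2), A(3), E(4), B(5), F#(6), C#(7)
F# major has 6 sharps
Order of sharps: F# C# G# D# A# E# B# → first 6: F#, C#, G#, D#, A#, E#
= 6 sharps


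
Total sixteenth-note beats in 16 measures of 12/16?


Time signature 12/16: the bottom number 16 means the sixteenth note gets one count
The top number 12 means 12 sixteenth-note beats per measure
Total = 12 × 16 measures
= 192 sixteenth-note beats


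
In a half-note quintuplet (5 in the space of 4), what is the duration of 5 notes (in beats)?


Quintuplet: 5 notes occupy the space of 4 half notes
Space = 4 × 2 = 8 beats
Each quintuplet note = 8 / 5 = 8/5 beats
5 notes = 5 × 8/5 = 8
= 8 beats


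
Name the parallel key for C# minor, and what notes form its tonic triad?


Solution.
Parallel keys share the same tonic but differ in mode
C# minor → parallel is C# major
Tonic triad of C# major = C# E# G#
= C# major; triad = C# E# G#


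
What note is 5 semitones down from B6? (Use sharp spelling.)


Reasoning:
B6: chromatic position 11 in octave 6 → absolute = 6×12 + 11 = 83
Transpose down 5: 83 - 5 = 78
78 = 6×12 + 6 → F# in octave 6
Result = F#6


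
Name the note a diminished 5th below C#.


Reasoning:
A 5th spans 5 letter names, so from C we land on F
A diminished 5th = 6 semitones below C#
Spell F at that pitch: F##
= F##


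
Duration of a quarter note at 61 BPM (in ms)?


One quarter-note beat = 60000 / BPM = 60000 / 61 ms
Duration = 60000 / 61
= 983.6 ms


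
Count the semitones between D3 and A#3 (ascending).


Reasoning:
Absolute semitone position = octave×12 + chromatic position
D3: 3×12 + 2 = 38
A#3: 3×12 + 10 = 46
Difference = 46 - 38 = 8
= 8 semitones


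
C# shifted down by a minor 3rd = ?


Step by step:
minor 3rd: 3 letter names, 3 semitones
Letter: C - 2 → A
Pitch: C# - 3 semitones, spelled as an A → A#
= A#


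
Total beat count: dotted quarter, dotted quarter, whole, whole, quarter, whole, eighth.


Solution.
Beat values:
  dotted quarter = 1.5 beats
  dotted quarter = 1.5 beats
  whole = 4 beats
  whole = 4 beats
  quarter = 1 beat
  whole = 4 beats
  eighth = 0.5 beats
Sum = 1.5 + 1.5 + 4 + 4 + 1 + 4 + 0.5
= 16.5 beats


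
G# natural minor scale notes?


Natural minor scale pattern: W-H-W-W-H-W-W (2-1-2-2-1-2-2 semitones)
Starting from G#:
  G# + 2 semitones → A#
  A# + 1 semitone → B
  B + 2 semitones → C#
  C# + 2 semitones → D#
  D# + 1 semitone → E
  E + 2 semitones → F#
  F# + 2 semitones → G#
Scale = G# A# B C# D# E F#


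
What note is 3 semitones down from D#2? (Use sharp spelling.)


Reasoning:
D#2: chromatic position 3 in octave 2 → absolute = 2×12 + 3 = 27
Transpose down 3: 27 - 3 = 24
24 = 2×12 + 0 → C in octave 2
Result = C2


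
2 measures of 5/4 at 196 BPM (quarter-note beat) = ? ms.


Let's work it out.
Quarter-note beat duration = 60000 / 196 ms
Beats per measure (5/4) = 5
One measure = 5 × 60000 / 196 = 300000 / 196 ms
2 measures = 2 × 300000 / 196 = 600000 / 196
= 3061.2 ms


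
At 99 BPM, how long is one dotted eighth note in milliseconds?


Reasoning:
One quarter-note beat = 60000 / BPM = 60000 / 99 ms
Dotted eighth note = 3/4 × quarter note
Duration = 3/4 × 60000 / 99 = 45000 / 99
= 454.5 ms


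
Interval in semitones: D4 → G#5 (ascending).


Let's work it out.
Absolute semitone position = octave×12 + chromatic position
D4: 4×12 + 2 = 50
G#5: 5×12 + 8 = 68
Difference = 68 - 50 = 18
= 18 semitones


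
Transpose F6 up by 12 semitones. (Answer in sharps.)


Let's work it out.
F6: chromatic position 5 in octave 6 → absolute = 6×12 + 5 = 77
Transpose up 12: 77 + 12 = 89
89 = 7×12 + 5 → F in octave 7
Result = F7


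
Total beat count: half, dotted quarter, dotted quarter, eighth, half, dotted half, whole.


Solution.
Beat values:
  half = 2 beats
  dotted quarter = 1.5 beats
  dotted quarter = 1.5 beats
  eighth = 0.5 beats
  half = 2 beats
  dotted half = 3 beats
  whole = 4 beats
Sum = 2 + 1.5 + 1.5 + 0.5 + 2 + 3 + 4
= 14.5 beats


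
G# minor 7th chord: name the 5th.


Reasoning:
Minor 7th chord = root + minor 3rd + perfect 5th + minor 7th
Seventh chords stack in thirds, so the letter names are G-B-D-F
Root: G#
Minor 3rd above G#: B
Perfect 5th above G#: D#
Minor 7th above G#: F#
The 5th = D#


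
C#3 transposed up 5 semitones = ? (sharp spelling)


C#3: chromatic position 1 in octave 3 → absolute = 3×12 + 1 = 37
Transpose up 5: 37 + 5 = 42
42 = 3×12 + 6 → F# in octave 3
Result = F#3


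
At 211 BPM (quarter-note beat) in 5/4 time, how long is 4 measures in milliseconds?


Quarter-note beat duration = 60000 / 211 ms
Beats per measure (5/4) = 5
One measure = 5 × 60000 / 211 = 300000 / 211 ms
4 measures = 4 × 300000 / 211 = 1200000 / 211
= 5687.2 ms


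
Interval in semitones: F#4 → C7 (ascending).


Working:
Absolute semitone position = octave×12 + chromatic position
F#4: 4×12 + 6 = 54
C7: 7×12 + 0 = 84
Difference = 84 - 54 = 30
= 30 semitones


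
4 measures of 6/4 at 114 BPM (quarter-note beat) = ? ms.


Quarter-note beat duration = 60000 / 114 ms
Beats per measure (6/4) = 6
One measure = 6 × 60000 / 114 = 360000 / 114 ms
4 measures = 4 × 360000 / 114 = 1440000 / 114
= 12631.6 ms


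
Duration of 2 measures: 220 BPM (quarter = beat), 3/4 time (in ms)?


Reasoning:
Quarter-note beat duration = 60000 / 220 ms
Beats per measure (3/4) = 3
One measure = 3 × 60000 / 220 = 180000 / 220 ms
2 measures = 2 × 180000 / 220 = 360000 / 220
= 1636.4 ms


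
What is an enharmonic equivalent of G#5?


Solution.
Enharmonic notes sound the same pitch but are spelled with different letter names
G# and Ab name the same pitch class
= Ab5


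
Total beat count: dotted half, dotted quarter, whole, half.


Working:
Beat values:
  dotted half = 3 beats
  dotted quarter = 1.5 beats
  whole = 4 beats
  half = 2 beats
Sum = 3 + 1.5 + 4 + 2
= 10.5 beats


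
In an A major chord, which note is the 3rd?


Solution.
Major triad = root + major 3rd (4 semitones) + perfect 5th (7 semitones)
A triad on A stacks thirds, so the chord tones use letter names A-C-E
Root: A
Major 3rd above A: C#
Perfect 5th above A: E
The 3rd = C#


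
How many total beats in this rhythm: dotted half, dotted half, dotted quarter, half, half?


Working:
Beat values:
  dotted half = 3 beats
  dotted half = 3 beats
  dotted quarter = 1.5 beats
  half = 2 beats
  half = 2 beats
Sum = 3 + 3 + 1.5 + 2 + 2
= 11.5 beats


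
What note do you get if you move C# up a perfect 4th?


Reasoning:
perfect 4th: 4 letter names, 5 semitones
Letter: C + 3 → F
Pitch: C# + 5 semitones, spelled as an F → F#
= F#


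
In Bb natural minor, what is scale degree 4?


Let's work it out.
Natural minor scale pattern: W-H-W-W-H-W-W (2-1-2-2-1-2-2 semitones)
Starting from Bb:
  Bb + 2 semitones → C
  C + 1 semitone → Db
  Db + 2 semitones → Eb
  Eb + 2 semitones → F
  F + 1 semitone → Gb
  Gb + 2 semitones → Ab
  Ab + 2 semitones → Bb
Scale: Bb C Db Eb F Gb Ab
Degree 4 = Eb


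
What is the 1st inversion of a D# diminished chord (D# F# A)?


Root position: D# F# A
1st inversion: move root up an octave
Bass note: F#
Notes (bottom to top) = F# A D#


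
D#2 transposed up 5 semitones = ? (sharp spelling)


Working:
D#2: chromatic position 3 in octave 2 → absolute = 2×12 + 3 = 27
Transpose up 5: 27 + 5 = 32
32 = 2×12 + 8 → G# in octave 2
Result = G#2


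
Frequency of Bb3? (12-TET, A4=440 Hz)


Reasoning:
f = 440 × 2^(n/12) where n = semitones from A4
Bb3: -11 semitones from A4
f = 440 × 2^(-11/12)
f = 233.08 Hz


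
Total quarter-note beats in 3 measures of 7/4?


Solution.
Time signature 7/4: the bottom number 4 means the quarter note gets one count
The top number 7 means 7 quarter-note beats per measure
Total = 7 × 3 measures
= 21 quarter-note beats


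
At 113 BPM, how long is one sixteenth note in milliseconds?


Step by step:
One quarter-note beat = 60000 / BPM = 60000 / 113 ms
Sixteenth note = 1/4 × quarter note
Duration = 1/4 × 60000 / 113 = 15000 / 113
= 132.7 ms


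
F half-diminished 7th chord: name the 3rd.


Let's work it out.
Half-diminished 7th chord = root + minor 3rd + diminished 5th + minor 7th
Seventh chords stack in thirds, so the letter names are F-A-C-E
Root: F
Minor 3rd above F: Ab
Diminished 5th above F: Cb
Minor 7th above F: Eb
The 3rd = Ab


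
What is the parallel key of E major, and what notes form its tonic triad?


Step by step:
Parallel keys share the same tonic but differ in mode
E major → parallel is E minor
Tonic triad of E minor = E G B
= E minor; triad = E G B


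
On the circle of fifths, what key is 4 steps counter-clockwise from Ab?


Step by step:
Each counter-clockwise step moves down a perfect 5th (= up a perfect 4th)
From Ab: Ab → Db → F#/Gb → B → E
= E


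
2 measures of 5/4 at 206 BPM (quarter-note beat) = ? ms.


Quarter-note beat duration = 60000 / 206 ms
Beats per measure (5/4) = 5
One measure = 5 × 60000 / 206 = 300000 / 206 ms
2 measures = 2 × 300000 / 206 = 600000 / 206
= 2912.6 ms


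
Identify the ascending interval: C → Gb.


Reasoning:
Letter names: C → G spans 5 letter names → a 5th
Semitones: C → Gb = 6 half-steps
A 5th of 6 semitones is a diminished 5th
= diminished 5th


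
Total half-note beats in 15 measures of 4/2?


Working:
Time signature 4/2: the bottom number 2 means the half note gets one count
The top number 4 means 4 half-note beats per measure
Total = 4 × 15 measures
= 60 half-note beats


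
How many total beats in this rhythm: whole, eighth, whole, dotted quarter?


Working:
Beat values:
  whole = 4 beats
  eighth = 0.5 beats
  whole = 4 beats
  dotted quarter = 1.5 beats
Sum = 4 + 0.5 + 4 + 1.5
= 10 beats


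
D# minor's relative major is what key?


The relative major shares the key signature and is a minor 3rd above the minor tonic
A minor 3rd above D# is F#
→ relative major of D# minor is F# major
= F# major


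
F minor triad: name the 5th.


Working:
Minor triad = root + minor 3rd (3 semitones) + perfect 5th (7 semitones)
A triad on F stacks thirds, so the chord tones use letter names F-A-C
Root: F
Minor 3rd above F: Ab
Perfect 5th above F: C
The 5th = C


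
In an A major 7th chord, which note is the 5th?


Let's work it out.
Major 7th chord = root + major 3rd + perfect 5th + major 7th
Seventh chords stack in thirds, so the letter names are A-C-E-G
Root: A
Major 3rd above A: C#
Perfect 5th above A: E
Major 7th above A: G#
The 5th = E


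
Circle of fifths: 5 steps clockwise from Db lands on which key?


Reasoning:
Each clockwise step on the circle of fifths moves up a perfect 5th
From Db: Db → Ab → Eb → Bb → F → C
= C


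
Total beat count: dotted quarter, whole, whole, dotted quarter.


Let's work it out.
Beat values:
  dotted quarter = 1.5 beats
  whole = 4 beats
  whole = 4 beats
  dotted quarter = 1.5 beats
Sum = 1.5 + 4 + 4 + 1.5
= 11 beats


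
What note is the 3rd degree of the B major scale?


Major scale pattern: W-W-H-W-W-W-H (2-2-1-2-2-2-1 semitones)
Starting from B:
  B + 2 semitones → C#
  C# + 2 semitones → D#
  D# + 1 semitone → E
  E + 2 semitones → F#
  F# + 2 semitones → G#
  G# + 2 semitones → A#
  A# + 1 semitone → B
Scale: B C# D# E F# G# A#
Degree 3 = D#


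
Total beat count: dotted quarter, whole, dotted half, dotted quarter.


Reasoning:
Beat values:
  dotted quarter = 1.5 beats
  whole = 4 beats
  dotted half = 3 beats
  dotted quarter = 1.5 beats
Sum = 1.5 + 4 + 3 + 1.5
= 10 beats


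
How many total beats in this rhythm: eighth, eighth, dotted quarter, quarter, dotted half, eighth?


Solution.
Beat values:
  eighth = 0.5 beats
  eighth = 0.5 beats
  dotted quarter = 1.5 beats
  quarter = 1 beat
  dotted half = 3 beats
  eighth = 0.5 beats
Sum = 0.5 + 0.5 + 1.5 + 1 + 3 + 0.5
= 7 beats


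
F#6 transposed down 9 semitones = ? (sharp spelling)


Reasoning:
F#6: chromatic position 6 in octave 6 → absolute = 6×12 + 6 = 78
Transpose down 9: 78 - 9 = 69
69 = 5×12 + 9 → A in octave 5
Result = A5


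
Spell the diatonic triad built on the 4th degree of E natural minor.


Working:
E natural minor scale: E F# G A B C D
Diatonic triad on degree 4 stacks scale notes 4, 6, 1: A C E
A→C = 3 semitones; A→E = 7 semitones → minor triad
= A C E (minor)


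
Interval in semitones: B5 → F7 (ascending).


Solution.
Absolute semitone position = octave×12 + chromatic position
B5: 5×12 + 11 = 71
F7: 7×12 + 5 = 89
Difference = 89 - 71 = 18
= 18 semitones


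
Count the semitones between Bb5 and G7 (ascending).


Absolute semitone position = octave×12 + chromatic position
Bb5: 5×12 + 10 = 70
G7: 7×12 + 7 = 91
Difference = 91 - 70 = 21
= 21 semitones


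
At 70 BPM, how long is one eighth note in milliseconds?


Reasoning:
One quarter-note beat = 60000 / BPM = 60000 / 70 ms
Eighth note = 1/2 × quarter note
Duration = 1/2 × 60000 / 70 = 30000 / 70
= 428.6 ms


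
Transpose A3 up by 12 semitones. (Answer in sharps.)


Working:
A3: chromatic position 9 in octave 3 → absolute = 3×12 + 9 = 45
Transpose up 12: 45 + 12 = 57
57 = 4×12 + 9 → A in octave 4
Result = A4


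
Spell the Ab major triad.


Let's work it out.
Major triad = root + major 3rd (4 semitones) + perfect 5th (7 semitones)
A triad on Ab stacks thirds, so the chord tones use letter names A-C-E
Root: Ab
Major 3rd above Ab: C
Perfect 5th above Ab: Eb
Chord = Ab C Eb


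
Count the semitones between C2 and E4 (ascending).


Absolute semitone position = octave×12 + chromatic position
C2: 2×12 + 0 = 24
E4: 4×12 + 4 = 52
Difference = 52 - 24 = 28
= 28 semitones


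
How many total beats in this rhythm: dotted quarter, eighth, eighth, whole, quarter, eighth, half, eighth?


Beat values:
  dotted quarter = 1.5 beats
  eighth = 0.5 beats
  eighth = 0.5 beats
  whole = 4 beats
  quarter = 1 beat
  eighth = 0.5 beats
  half = 2 beats
  eighth = 0.5 beats
Sum = 1.5 + 0.5 + 0.5 + 4 + 1 + 0.5 + 2 + 0.5
= 10.5 beats


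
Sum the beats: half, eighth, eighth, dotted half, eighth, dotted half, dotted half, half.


Beat values:
  half = 2 beats
  eighth = 0.5 beats
  eighth = 0.5 beats
  dotted half = 3 beats
  eighth = 0.5 beats
  dotted half = 3 beats
  dotted half = 3 beats
  half = 2 beats
Sum = 2 + 0.5 + 0.5 + 3 + 0.5 + 3 + 3 + 2
= 14.5 beats


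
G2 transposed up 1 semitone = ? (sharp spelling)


Solution.
G2: chromatic position 7 in octave 2 → absolute = 2×12 + 7 = 31
Transpose up 1: 31 + 1 = 32
32 = 2×12 + 8 → G# in octave 2
Result = G#2


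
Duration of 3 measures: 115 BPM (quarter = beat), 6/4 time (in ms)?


Working:
Quarter-note beat duration = 60000 / 115 ms
Beats per measure (6/4) = 6
One measure = 6 × 60000 / 115 = 360000 / 115 ms
3 measures = 3 × 360000 / 115 = 1080000 / 115
= 9391.3 ms


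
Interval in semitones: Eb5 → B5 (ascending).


Absolute semitone position = octave×12 + chromatic position
Eb5: 5×12 + 3 = 63
B5: 5×12 + 11 = 71
Difference = 71 - 63 = 8
= 8 semitones


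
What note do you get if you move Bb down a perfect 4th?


Solution.
perfect 4th: 4 letter names, 5 semitones
Letter: B - 3 → F
Pitch: Bb - 5 semitones, spelled as an F → F
= F


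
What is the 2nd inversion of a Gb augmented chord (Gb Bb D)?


Reasoning:
Root position: Gb Bb D
2nd inversion: move root and 3rd up an octave
Bass note: D
Notes (bottom to top) = D Gb Bb


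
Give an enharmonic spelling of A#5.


Working:
Enharmonic notes sound the same pitch but are spelled with different letter names
A# and Bb name the same pitch class
= Bb5


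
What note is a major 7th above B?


Step by step:
A 7th spans 7 letter names, so from B we land on A
A major 7th = 11 semitones above B
Spell A at that pitch: A#
= A#


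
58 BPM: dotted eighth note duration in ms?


One quarter-note beat = 60000 / BPM = 60000 / 58 ms
Dotted eighth note = 3/4 × quarter note
Duration = 3/4 × 60000 / 58 = 45000 / 58
= 775.9 ms


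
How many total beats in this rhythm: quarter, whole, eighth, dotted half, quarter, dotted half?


Step by step:
Beat values:
  quarter = 1 beat
  whole = 4 beats
  eighth = 0.5 beats
  dotted half = 3 beats
  quarter = 1 beat
  dotted half = 3 beats
Sum = 1 + 4 + 0.5 + 3 + 1 + 3
= 12.5 beats


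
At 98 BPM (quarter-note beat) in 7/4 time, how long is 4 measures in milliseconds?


Quarter-note beat duration = 60000 / 98 ms
Beats per measure (7/4) = 7
One measure = 7 × 60000 / 98 = 420000 / 98 ms
4 measures = 4 × 420000 / 98 = 1680000 / 98
= 17142.9 ms


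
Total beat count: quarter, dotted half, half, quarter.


Beat values:
  quarter = 1 beat
  dotted half = 3 beats
  half = 2 beats
  quarter = 1 beat
Sum = 1 + 3 + 2 + 1
= 7 beats


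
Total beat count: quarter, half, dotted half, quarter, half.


Let's work it out.
Beat values:
  quarter = 1 beat
  half = 2 beats
  dotted half = 3 beats
  quarter = 1 beat
  half = 2 beats
Sum = 1 + 2 + 3 + 1 + 2
= 9 beats


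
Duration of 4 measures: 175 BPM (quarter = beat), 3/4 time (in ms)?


Quarter-note beat duration = 60000 / 175 ms
Beats per measure (3/4) = 3
One measure = 3 × 60000 / 175 = 180000 / 175 ms
4 measures = 4 × 180000 / 175 = 720000 / 175
= 4114.3 ms


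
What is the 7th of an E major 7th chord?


Major 7th chord = root + major 3rd + perfect 5th + major 7th
Seventh chords stack in thirds, so the letter names are E-G-B-D
Root: E
Major 3rd above E: G#
Perfect 5th above E: B
Major 7th above E: D#
The 7th = D#


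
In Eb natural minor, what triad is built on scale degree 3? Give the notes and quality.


Step by step:
Eb natural minor scale: Eb F Gb Ab Bb Cb Db
Diatonic triad on degree 3 stacks scale notes 3, 5, 7: Gb Bb Db
Gb→Bb = 4 semitones; Gb→Db = 7 semitones → major triad
= Gb Bb Db (major)


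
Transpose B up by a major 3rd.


major 3rd: 3 letter names, 4 semitones
Letter: B + 2 → D
Pitch: B + 4 semitones, spelled as a D → D#
= D#


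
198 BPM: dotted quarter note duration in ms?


Step by step:
One quarter-note beat = 60000 / BPM = 60000 / 198 ms
Dotted quarter note = 3/2 × quarter note
Duration = 3/2 × 60000 / 198 = 90000 / 198
= 454.5 ms


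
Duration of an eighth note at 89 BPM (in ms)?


Step by step:
One quarter-note beat = 60000 / BPM = 60000 / 89 ms
Eighth note = 1/2 × quarter note
Duration = 1/2 × 60000 / 89 = 30000 / 89
= 337.1 ms


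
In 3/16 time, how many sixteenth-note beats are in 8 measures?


Step by step:
Time signature 3/16: the bottom number 16 means the sixteenth note gets one count
The top number 3 means 3 sixteenth-note beats per measure
Total = 3 × 8 measures
= 24 sixteenth-note beats


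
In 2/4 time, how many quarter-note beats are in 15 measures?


Time signature 2/4: the bottom number 4 means the quarter note gets one count
The top number 2 means 2 quarter-note beats per measure
Total = 2 × 15 measures
= 30 quarter-note beats


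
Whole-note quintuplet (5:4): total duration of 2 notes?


Solution.
Quintuplet: 5 notes occupy the space of 4 whole notes
Space = 4 × 4 = 16 beats
Each quintuplet note = 16 / 5 = 16/5 beats
2 notes = 2 × 16/5 = 32/5
= 32/5 beats


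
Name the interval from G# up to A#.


Working:
Letter names: G → A spans 2 letter names → a 2nd
Semitones: G# → A# = 2 half-steps
A 2nd of 2 semitones is a major 2nd
= major 2nd


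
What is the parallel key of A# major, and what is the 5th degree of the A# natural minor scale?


Reasoning:
Parallel keys share the same tonic but differ in mode
A# major → parallel is A# minor
A# natural minor scale: A# B# C# D# E# F# G#
= A# minor; 5th degree = E#


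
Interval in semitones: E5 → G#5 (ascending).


Solution.
Absolute semitone position = octave×12 + chromatic position
E5: 5×12 + 4 = 64
G#5: 5×12 + 8 = 68
Difference = 68 - 64 = 4
= 4 semitones


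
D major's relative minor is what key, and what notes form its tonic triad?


Working:
The relative minor shares the major's key signature and starts on its 6th degree
6th degree = a major 6th above the tonic; a major 6th above D is B
→ relative minor of D major is B minor
Tonic triad of B minor = root + minor 3rd + perfect 5th = B D F#
= B minor; triad = B D F#


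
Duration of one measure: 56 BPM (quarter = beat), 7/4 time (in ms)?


Solution.
Quarter-note beat duration = 60000 / 56 ms
Beats per measure (7/4) = 7
One measure = 7 × 60000 / 56 = 420000 / 56 ms
= 7500.0 ms


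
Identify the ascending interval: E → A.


Letter names: E → A spans 4 letter names → a 4th
Semitones: E → A = 5 half-steps
A 4th of 5 semitones is a perfect 4th
= perfect 4th


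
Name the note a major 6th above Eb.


A 6th spans 6 letter names, so from E we land on C
A major 6th = 9 semitones above Eb
Spell C at that pitch: C
= C


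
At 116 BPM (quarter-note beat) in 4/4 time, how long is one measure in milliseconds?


Working:
Quarter-note beat duration = 60000 / 116 ms
Beats per measure (4/4) = 4
One measure = 4 × 60000 / 116 = 240000 / 116 ms
= 2069.0 ms


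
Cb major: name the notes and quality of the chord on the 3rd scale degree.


Cb major scale: Cb Db Eb Fb Gb Ab Bb
Diatonic triad on degree 3 stacks scale notes 3, 5, 7: Eb Gb Bb
Eb→Gb = 3 semitones; Eb→Bb = 7 semitones → minor triad
= Eb Gb Bb (minor)


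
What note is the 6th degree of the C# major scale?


Working:
Major scale pattern: W-W-H-W-W-W-H (2-2-1-2-2-2-1 semitones)
Starting from C#:
  C# + 2 semitones → D#
  D# + 2 semitones → E#
  E# + 1 semitone → F#
  F# + 2 semitones → G#
  G# + 2 semitones → A#
  A# + 2 semitones → B#
  B# + 1 semitone → C#
Scale: C# D# E# F# G# A# B#
Degree 6 = A#


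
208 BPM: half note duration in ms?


Let's work it out.
One quarter-note beat = 60000 / BPM = 60000 / 208 ms
Half note = 2 × quarter note
Duration = 2 × 60000 / 208 = 120000 / 208
= 576.9 ms


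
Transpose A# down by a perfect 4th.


Working:
perfect 4th: 4 letter names, 5 semitones
Letter: A - 3 → E
Pitch: A# - 5 semitones, spelled as an E → E#
= E#


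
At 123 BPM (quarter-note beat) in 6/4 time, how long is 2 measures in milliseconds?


Step by step:
Quarter-note beat duration = 60000 / 123 ms
Beats per measure (6/4) = 6
One measure = 6 × 60000 / 123 = 360000 / 123 ms
2 measures = 2 × 360000 / 123 = 720000 / 123
= 5853.7 ms


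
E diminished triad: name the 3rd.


Diminished triad = root + minor 3rd (3 semitones) + diminished 5th (6 semitones)
A triad on E stacks thirds, so the chord tones use letter names E-G-B
Root: E
Minor 3rd above E: G
Diminished 5th above E: Bb
The 3rd = G


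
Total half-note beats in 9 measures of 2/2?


Working:
Time signature 2/2: the bottom number 2 means the half note gets one count
The top number 2 means 2 half-note beats per measure
Total = 2 × 9 measures
= 18 half-note beats


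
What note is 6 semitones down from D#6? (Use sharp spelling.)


Step by step:
D#6: chromatic position 3 in octave 6 → absolute = 6×12 + 3 = 75
Transpose down 6: 75 - 6 = 69
69 = 5×12 + 9 → A in octave 5
Result = A5


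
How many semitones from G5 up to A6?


Working:
Absolute semitone position = octave×12 + chromatic position
G5: 5×12 + 7 = 67
A6: 6×12 + 9 = 81
Difference = 81 - 67 = 14
= 14 semitones


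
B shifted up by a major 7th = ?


major 7th: 7 letter names, 11 semitones
Letter: B + 6 → A
Pitch: B + 11 semitones, spelled as an A → A#
= A#


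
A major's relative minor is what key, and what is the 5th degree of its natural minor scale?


The relative minor shares the major's key signature and starts on its 6th degree
6th degree = a major 6th above the tonic; a major 6th above A is F#
→ relative minor of A major is F# minor
F# natural minor scale: F# G# A B C# D E
= F# minor; 5th degree = C#


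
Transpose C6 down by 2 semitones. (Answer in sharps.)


C6: chromatic position 0 in octave 6 → absolute = 6×12 + 0 = 72
Transpose down 2: 72 - 2 = 70
70 = 5×12 + 10 → A# in octave 5
Result = A#5


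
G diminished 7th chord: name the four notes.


Diminished 7th chord = root + minor 3rd + diminished 5th + diminished 7th
Seventh chords stack in thirds, so the letter names are G-B-D-F
Root: G
Minor 3rd above G: Bb
Diminished 5th above G: Db
Diminished 7th above G: Fb
Chord = G Bb Db Fb


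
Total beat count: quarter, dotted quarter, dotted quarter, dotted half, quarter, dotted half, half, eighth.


Beat values:
  quarter = 1 beat
  dotted quarter = 1.5 beats
  dotted quarter = 1.5 beats
  dotted half = 3 beats
  quarter = 1 beat
  dotted half = 3 beats
  half = 2 beats
  eighth = 0.5 beats
Sum = 1 + 1.5 + 1.5 + 3 + 1 + 3 + 2 + 0.5
= 13.5 beats


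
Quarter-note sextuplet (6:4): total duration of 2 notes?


Sextuplet: 6 notes occupy the space of 4 quarter notes
Space = 4 × 1 = 4 beats
Each sextuplet note = 4 / 6 = 2/3 beats
2 notes = 2 × 2/3 = 4/3
= 4/3 beats


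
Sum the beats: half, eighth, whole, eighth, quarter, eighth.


Solution.
Beat values:
  half = 2 beats
  eighth = 0.5 beats
  whole = 4 beats
  eighth = 0.5 beats
  quarter = 1 beat
  eighth = 0.5 beats
Sum = 2 + 0.5 + 4 + 0.5 + 1 + 0.5
= 8.5 beats


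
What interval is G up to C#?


Reasoning:
Letter names: G → C spans 4 letter names → a 4th
Semitones: G → C# = 6 half-steps
A 4th of 6 semitones is an augmented 4th
= augmented 4th


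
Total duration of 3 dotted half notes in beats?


Working:
Base half note = 2 beats
Dot 1 adds half the previous value: +1
One dotted half = 2 + 1 = 3
3 of them = 3 × 3 = 9
= 9 beats


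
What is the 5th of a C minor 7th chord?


Working:
Minor 7th chord = root + minor 3rd + perfect 5th + minor 7th
Seventh chords stack in thirds, so the letter names are C-E-G-B
Root: C
Minor 3rd above C: Eb
Perfect 5th above C: G
Minor 7th above C: Bb
The 5th = G


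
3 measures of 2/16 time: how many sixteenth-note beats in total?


Solution.
Time signature 2/16: the bottom number 16 means the sixteenth note gets one count
The top number 2 means 2 sixteenth-note beats per measure
Total = 2 × 3 measures
= 6 sixteenth-note beats


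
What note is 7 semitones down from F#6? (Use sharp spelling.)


F#6: chromatic position 6 in octave 6 → absolute = 6×12 + 6 = 78
Transpose down 7: 78 - 7 = 71
71 = 5×12 + 11 → B in octave 5
Result = B5


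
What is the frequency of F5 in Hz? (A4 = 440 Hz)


Solution.
f = 440 × 2^(n/12) where n = semitones from A4
F5: 8 semitones from A4
f = 440 × 2^(8/12)
f = 698.46 Hz


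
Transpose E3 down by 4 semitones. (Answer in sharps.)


Solution.
E3: chromatic position 4 in octave 3 → absolute = 3×12 + 4 = 40
Transpose down 4: 40 - 4 = 36
36 = 3×12 + 0 → C in octave 3
Result = C3


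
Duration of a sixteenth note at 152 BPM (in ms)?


One quarter-note beat = 60000 / BPM = 60000 / 152 ms
Sixteenth note = 1/4 × quarter note
Duration = 1/4 × 60000 / 152 = 15000 / 152
= 98.7 ms


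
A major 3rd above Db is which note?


Working:
A 3rd spans 3 letter names, so from D we land on F
A major 3rd = 4 semitones above Db
Spell F at that pitch: F
= F


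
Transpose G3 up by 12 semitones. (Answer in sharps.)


G3: chromatic position 7 in octave 3 → absolute = 3×12 + 7 = 43
Transpose up 12: 43 + 12 = 55
55 = 4×12 + 7 → G in octave 4
Result = G4


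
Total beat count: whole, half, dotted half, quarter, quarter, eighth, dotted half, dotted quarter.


Beat values:
  whole = 4 beats
  half = 2 beats
  dotted half = 3 beats
  quarter = 1 beat
  quarter = 1 beat
  eighth = 0.5 beats
  dotted half = 3 beats
  dotted quarter = 1.5 beats
Sum = 4 + 2 + 3 + 1 + 1 + 0.5 + 3 + 1.5
= 16 beats


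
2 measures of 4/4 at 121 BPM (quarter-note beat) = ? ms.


Let's work it out.
Quarter-note beat duration = 60000 / 121 ms
Beats per measure (4/4) = 4
One measure = 4 × 60000 / 121 = 240000 / 121 ms
2 measures = 2 × 240000 / 121 = 480000 / 121
= 3966.9 ms


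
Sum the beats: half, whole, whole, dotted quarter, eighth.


Reasoning:
Beat values:
  half = 2 beats
  whole = 4 beats
  whole = 4 beats
  dotted quarter = 1.5 beats
  eighth = 0.5 beats
Sum = 2 + 4 + 4 + 1.5 + 0.5
= 12 beats


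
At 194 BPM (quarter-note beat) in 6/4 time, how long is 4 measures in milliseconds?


Quarter-note beat duration = 60000 / 194 ms
Beats per measure (6/4) = 6
One measure = 6 × 60000 / 194 = 360000 / 194 ms
4 measures = 4 × 360000 / 194 = 1440000 / 194
= 7422.7 ms


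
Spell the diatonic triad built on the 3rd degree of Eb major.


Eb major scale: Eb F G Ab Bb C D
Diatonic triad on degree 3 stacks scale notes 3, 5, 7: G Bb D
G→Bb = 3 semitones; G→D = 7 semitones → minor triad
= G Bb D (minor)


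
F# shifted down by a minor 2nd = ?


Working:
minor 2nd: 2 letter names, 1 semitones
Letter: F - 1 → E
Pitch: F# - 1 semitones, spelled as an E → E#
= E#


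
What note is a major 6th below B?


A 6th spans 6 letter names, so from B we land on D
A major 6th = 9 semitones below B
Spell D at that pitch: D
= D


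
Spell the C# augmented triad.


Reasoning:
Augmented triad = root + major 3rd (4 semitones) + augmented 5th (8 semitones)
A triad on C# stacks thirds, so the chord tones use letter names C-E-G
Root: C#
Major 3rd above C#: E#
Augmented 5th above C#: G##
Chord = C# E# G##


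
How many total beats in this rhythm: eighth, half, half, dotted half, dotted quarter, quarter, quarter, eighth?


Beat values:
  eighth = 0.5 beats
  half = 2 beats
  half = 2 beats
  dotted half = 3 beats
  dotted quarter = 1.5 beats
  quarter = 1 beat
  quarter = 1 beat
  eighth = 0.5 beats
Sum = 0.5 + 2 + 2 + 3 + 1.5 + 1 + 1 + 0.5
= 11.5 beats


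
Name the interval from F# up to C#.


Letter names: F → C spans 5 letter names → a 5th
Semitones: F# → C# = 7 half-steps
A 5th of 7 semitones is a perfect 5th
= perfect 5th


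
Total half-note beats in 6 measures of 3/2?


Time signature 3/2: the bottom number 2 means the half note gets one count
The top number 3 means 3 half-note beats per measure
Total = 3 × 6 measures
= 18 half-note beats


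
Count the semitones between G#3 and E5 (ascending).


Solution.
Absolute semitone position = octave×12 + chromatic position
G#3: 3×12 + 8 = 44
E5: 5×12 + 4 = 64
Difference = 64 - 44 = 20
= 20 semitones


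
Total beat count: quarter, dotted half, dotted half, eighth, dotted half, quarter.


Beat values:
  quarter = 1 beat
  dotted half = 3 beats
  dotted half = 3 beats
  eighth = 0.5 beats
  dotted half = 3 beats
  quarter = 1 beat
Sum = 1 + 3 + 3 + 0.5 + 3 + 1
= 11.5 beats


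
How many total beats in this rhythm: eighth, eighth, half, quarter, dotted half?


Beat values:
  eighth = 0.5 beats
  eighth = 0.5 beats
  half = 2 beats
  quarter = 1 beat
  dotted half = 3 beats
Sum = 0.5 + 0.5 + 2 + 1 + 3
= 7 beats


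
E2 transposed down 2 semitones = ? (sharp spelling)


Solution.
E2: chromatic position 4 in octave 2 → absolute = 2×12 + 4 = 28
Transpose down 2: 28 - 2 = 26
26 = 2×12 + 2 → D in octave 2
Result = D2


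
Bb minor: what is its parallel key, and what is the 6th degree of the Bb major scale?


Parallel keys share the same tonic but differ in mode
Bb minor → parallel is Bb major
Bb major scale: Bb C D Eb F G A
= Bb major; 6th degree = G


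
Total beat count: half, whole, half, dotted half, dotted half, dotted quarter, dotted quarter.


Beat values:
  half = 2 beats
  whole = 4 beats
  half = 2 beats
  dotted half = 3 beats
  dotted half = 3 beats
  dotted quarter = 1.5 beats
  dotted quarter = 1.5 beats
Sum = 2 + 4 + 2 + 3 + 3 + 1.5 + 1.5
= 17 beats


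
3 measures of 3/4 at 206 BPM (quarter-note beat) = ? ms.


Step by step:
Quarter-note beat duration = 60000 / 206 ms
Beats per measure (3/4) = 3
One measure = 3 × 60000 / 206 = 180000 / 206 ms
3 measures = 3 × 180000 / 206 = 540000 / 206
= 2621.4 ms


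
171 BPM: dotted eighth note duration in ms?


Reasoning:
One quarter-note beat = 60000 / BPM = 60000 / 171 ms
Dotted eighth note = 3/4 × quarter note
Duration = 3/4 × 60000 / 171 = 45000 / 171
= 263.2 ms


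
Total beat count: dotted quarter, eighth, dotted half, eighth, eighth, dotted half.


Reasoning:
Beat values:
  dotted quarter = 1.5 beats
  eighth = 0.5 beats
  dotted half = 3 beats
  eighth = 0.5 beats
  eighth = 0.5 beats
  dotted half = 3 beats
Sum = 1.5 + 0.5 + 3 + 0.5 + 0.5 + 3
= 9 beats


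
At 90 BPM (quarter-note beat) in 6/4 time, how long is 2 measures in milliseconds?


Reasoning:
Quarter-note beat duration = 60000 / 90 ms
Beats per measure (6/4) = 6
One measure = 6 × 60000 / 90 = 360000 / 90 ms
2 measures = 2 × 360000 / 90 = 720000 / 90
= 8000.0 ms


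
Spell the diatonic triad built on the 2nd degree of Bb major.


Solution.
Bb major scale: Bb C D Eb F G A
Diatonic triad on degree 2 stacks scale notes 2, 4, 6: C Eb G
C→Eb = 3 semitones; C→G = 7 semitones → minor triad
= C Eb G (minor)


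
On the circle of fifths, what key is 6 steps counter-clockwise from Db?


Each counter-clockwise step moves down a perfect 5th (= up a perfect 4th)
From Db: Db → F#/Gb → B → E → A → D → G
= G


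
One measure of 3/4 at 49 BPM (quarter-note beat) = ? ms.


Step by step:
Quarter-note beat duration = 60000 / 49 ms
Beats per measure (3/4) = 3
One measure = 3 × 60000 / 49 = 180000 / 49 ms
= 3673.5 ms


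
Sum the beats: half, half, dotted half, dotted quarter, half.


Step by step:
Beat values:
  half = 2 beats
  half = 2 beats
  dotted half = 3 beats
  dotted quarter = 1.5 beats
  half = 2 beats
Sum = 2 + 2 + 3 + 1.5 + 2
= 10.5 beats


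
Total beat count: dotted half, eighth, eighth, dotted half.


Reasoning:
Beat values:
  dotted half = 3 beats
  eighth = 0.5 beats
  eighth = 0.5 beats
  dotted half = 3 beats
Sum = 3 + 0.5 + 0.5 + 3
= 7 beats


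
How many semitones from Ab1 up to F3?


Step by step:
Absolute semitone position = octave×12 + chromatic position
Ab1: 1×12 + 8 = 20
F3: 3×12 + 5 = 41
Difference = 41 - 20 = 21
= 21 semitones


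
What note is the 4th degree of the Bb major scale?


Solution.
Major scale pattern: W-W-H-W-W-W-H (2-2-1-2-2-2-1 semitones)
Starting from Bb:
  Bb + 2 semitones → C
  C + 2 semitones → D
  D + 1 semitone → Eb
  Eb + 2 semitones → F
  F + 2 semitones → G
  G + 2 semitones → A
  A + 1 semitone → Bb
Scale: Bb C D Eb F G A
Degree 4 = Eb


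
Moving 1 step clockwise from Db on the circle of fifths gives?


Step by step:
Each clockwise step on the circle of fifths moves up a perfect 5th
From Db: Db → Ab
= Ab


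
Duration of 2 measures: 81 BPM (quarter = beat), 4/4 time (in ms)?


Working:
Quarter-note beat duration = 60000 / 81 ms
Beats per measure (4/4) = 4
One measure = 4 × 60000 / 81 = 240000 / 81 ms
2 measures = 2 × 240000 / 81 = 480000 / 81
= 5925.9 ms


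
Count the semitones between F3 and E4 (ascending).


Let's work it out.
Absolute semitone position = octave×12 + chromatic position
F3: 3×12 + 5 = 41
E4: 4×12 + 4 = 52
Difference = 52 - 41 = 11
= 11 semitones


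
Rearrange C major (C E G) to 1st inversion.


Solution.
Root position: C E G
1st inversion: move root up an octave
Bass note: E
Notes (bottom to top) = E G C


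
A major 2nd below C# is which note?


Let's work it out.
A 2nd spans 2 letter names, so from C we land on B
A major 2nd = 2 semitones below C#
Spell B at that pitch: B
= B


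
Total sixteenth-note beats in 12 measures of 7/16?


Time signature 7/16: the bottom number 16 means the sixteenth note gets one count
The top number 7 means 7 sixteenth-note beats per measure
Total = 7 × 12 measures
= 84 sixteenth-note beats


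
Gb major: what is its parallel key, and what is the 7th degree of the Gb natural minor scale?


Parallel keys share the same tonic but differ in mode
Gb major → parallel is Gb minor
Gb natural minor scale: Gb Ab Bbb Cb Db Ebb Fb
= Gb minor; 7th degree = Fb


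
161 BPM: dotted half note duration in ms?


One quarter-note beat = 60000 / BPM = 60000 / 161 ms
Dotted half note = 3 × quarter note
Duration = 3 × 60000 / 161 = 180000 / 161
= 1118.0 ms


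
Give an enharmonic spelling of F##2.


Enharmonic notes sound the same pitch but are spelled with different letter names
F## and G name the same pitch class
= G2


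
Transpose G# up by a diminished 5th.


diminished 5th: 5 letter names, 6 semitones
Letter: G + 4 → D
Pitch: G# + 6 semitones, spelled as a D → D
= D


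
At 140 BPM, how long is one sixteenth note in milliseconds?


Working:
One quarter-note beat = 60000 / BPM = 60000 / 140 ms
Sixteenth note = 1/4 × quarter note
Duration = 1/4 × 60000 / 140 = 15000 / 140
= 107.1 ms


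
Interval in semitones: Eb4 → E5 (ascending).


Working:
Absolute semitone position = octave×12 + chromatic position
Eb4: 4×12 + 3 = 51
E5: 5×12 + 4 = 64
Difference = 64 - 51 = 13
= 13 semitones


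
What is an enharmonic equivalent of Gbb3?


Working:
Enharmonic notes sound the same pitch but are spelled with different letter names
Gbb and F name the same pitch class
= F3


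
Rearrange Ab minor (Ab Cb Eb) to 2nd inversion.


Working:
Root position: Ab Cb Eb
2nd inversion: move root and 3rd up an octave
Bass note: Eb
Notes (bottom to top) = Eb Ab Cb


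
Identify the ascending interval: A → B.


Letter names: A → B spans 2 letter names → a 2nd
Semitones: A → B = 2 half-steps
A 2nd of 2 semitones is a major 2nd
= major 2nd


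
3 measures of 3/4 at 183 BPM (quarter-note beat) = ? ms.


Quarter-note beat duration = 60000 / 183 ms
Beats per measure (3/4) = 3
One measure = 3 × 60000 / 183 = 180000 / 183 ms
3 measures = 3 × 180000 / 183 = 540000 / 183
= 2950.8 ms


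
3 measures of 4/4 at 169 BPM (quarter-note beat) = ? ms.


Step by step:
Quarter-note beat duration = 60000 / 169 ms
Beats per measure (4/4) = 4
One measure = 4 × 60000 / 169 = 240000 / 169 ms
3 measures = 3 × 240000 / 169 = 720000 / 169
= 4260.4 ms
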